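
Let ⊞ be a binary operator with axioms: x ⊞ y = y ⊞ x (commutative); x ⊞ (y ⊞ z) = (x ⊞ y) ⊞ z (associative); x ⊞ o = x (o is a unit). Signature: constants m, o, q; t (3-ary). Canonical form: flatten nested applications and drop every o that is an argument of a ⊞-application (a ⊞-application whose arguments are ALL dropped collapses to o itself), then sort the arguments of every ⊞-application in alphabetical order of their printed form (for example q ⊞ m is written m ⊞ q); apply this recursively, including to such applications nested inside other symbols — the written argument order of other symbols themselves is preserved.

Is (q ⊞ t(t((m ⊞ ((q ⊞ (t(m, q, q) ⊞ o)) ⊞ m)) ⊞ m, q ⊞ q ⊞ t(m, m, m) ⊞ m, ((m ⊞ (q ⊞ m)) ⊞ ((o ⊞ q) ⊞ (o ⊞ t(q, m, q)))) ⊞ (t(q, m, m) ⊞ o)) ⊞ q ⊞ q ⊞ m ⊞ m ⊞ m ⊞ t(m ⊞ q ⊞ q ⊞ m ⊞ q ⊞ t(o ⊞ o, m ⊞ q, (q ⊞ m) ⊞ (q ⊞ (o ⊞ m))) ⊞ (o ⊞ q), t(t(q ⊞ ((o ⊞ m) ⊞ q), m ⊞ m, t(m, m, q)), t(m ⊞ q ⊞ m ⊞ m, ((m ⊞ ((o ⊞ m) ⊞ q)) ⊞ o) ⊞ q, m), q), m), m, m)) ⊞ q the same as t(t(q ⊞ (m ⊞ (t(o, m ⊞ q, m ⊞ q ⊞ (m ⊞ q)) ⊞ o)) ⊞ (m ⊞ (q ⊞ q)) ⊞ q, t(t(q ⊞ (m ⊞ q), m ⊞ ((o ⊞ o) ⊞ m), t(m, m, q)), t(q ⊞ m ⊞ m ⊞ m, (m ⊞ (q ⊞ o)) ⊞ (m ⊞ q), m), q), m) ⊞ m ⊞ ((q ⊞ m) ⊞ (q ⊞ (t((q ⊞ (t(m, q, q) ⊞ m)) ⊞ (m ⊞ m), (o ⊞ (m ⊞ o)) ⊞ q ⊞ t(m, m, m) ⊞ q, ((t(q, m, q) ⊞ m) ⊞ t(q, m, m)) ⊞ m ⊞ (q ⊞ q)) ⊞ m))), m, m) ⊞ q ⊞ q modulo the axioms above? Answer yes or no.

Answer: yes — both canonical forms are q ⊞ q ⊞ t(m ⊞ m ⊞ m ⊞ q ⊞ q ⊞ t(m ⊞ m ⊞ m ⊞ q ⊞ t(m, q, q), m ⊞ q ⊞ q ⊞ t(m, m, m), m ⊞ m ⊞ q ⊞ q ⊞ t(q, m, m) ⊞ t(q, m, q)) ⊞ t(m ⊞ m ⊞ q ⊞ q ⊞ q ⊞ q ⊞ t(o, m ⊞ q, m ⊞ m ⊞ q ⊞ q), t(t(m ⊞ q ⊞ q, m ⊞ m, t(m, m, q)), t(m ⊞ m ⊞ m ⊞ q, m ⊞ m ⊞ q ⊞ q, m), q), m), m, m)

Derivation:
Left:  (q ⊞ t(t((m ⊞ ((q ⊞ (t(m, q, q) ⊞ o)) ⊞ m)) ⊞ m, q ⊞ q ⊞ t(m, m, m) ⊞ m, ((m ⊞ (q ⊞ m)) ⊞ ((o ⊞ q) ⊞ (o ⊞ t(q, m, q)))) ⊞ (t(q, m, m) ⊞ o)) ⊞ q ⊞ q ⊞ m ⊞ m ⊞ m ⊞ t(m ⊞ q ⊞ q ⊞ m ⊞ q ⊞ t(o ⊞ o, m ⊞ q, (q ⊞ m) ⊞ (q ⊞ (o ⊞ m))) ⊞ (o ⊞ q), t(t(q ⊞ ((o ⊞ m) ⊞ q), m ⊞ m, t(m, m, q)), t(m ⊞ q ⊞ m ⊞ m, ((m ⊞ ((o ⊞ m) ⊞ q)) ⊞ o) ⊞ q, m), q), m), m, m)) ⊞ q
  Merge nested applications:  q ⊞ t(t((m ⊞ ((q ⊞ (t(m, q, q) ⊞ o)) ⊞ m)) ⊞ m, q ⊞ q ⊞ t(m, m, m) ⊞ m, ((m ⊞ (q ⊞ m)) ⊞ ((o ⊞ q) ⊞ (o ⊞ t(q, m, q)))) ⊞ (t(q, m, m) ⊞ o)) ⊞ q ⊞ q ⊞ m ⊞ m ⊞ m ⊞ t(m ⊞ q ⊞ q ⊞ m ⊞ q ⊞ t(o ⊞ o, m ⊞ q, (q ⊞ m) ⊞ (q ⊞ (o ⊞ m))) ⊞ (o ⊞ q), t(t(q ⊞ ((o ⊞ m) ⊞ q), m ⊞ m, t(m, m, q)), t(m ⊞ q ⊞ m ⊞ m, ((m ⊞ ((o ⊞ m) ⊞ q)) ⊞ o) ⊞ q, m), q), m), m, m) ⊞ q
  Canonicalize subterm:  t(t((m ⊞ ((q ⊞ (t(m, q, q) ⊞ o)) ⊞ m)) ⊞ m, q ⊞ q ⊞ t(m, m, m) ⊞ m, ((m ⊞ (q ⊞ m)) ⊞ ((o ⊞ q) ⊞ (o ⊞ t(q, m, q)))) ⊞ (t(q, m, m) ⊞ o)) ⊞ q ⊞ q ⊞ m ⊞ m ⊞ m ⊞ t(m ⊞ q ⊞ q ⊞ m ⊞ q ⊞ t(o ⊞ o, m ⊞ q, (q ⊞ m) ⊞ (q ⊞ (o ⊞ m))) ⊞ (o ⊞ q), t(t(q ⊞ ((o ⊞ m) ⊞ q), m ⊞ m, t(m, m, q)), t(m ⊞ q ⊞ m ⊞ m, ((m ⊞ ((o ⊞ m) ⊞ q)) ⊞ o) ⊞ q, m), q), m), m, m)  →  t(m ⊞ m ⊞ m ⊞ q ⊞ q ⊞ t(m ⊞ m ⊞ m ⊞ q ⊞ t(m, q, q), m ⊞ q ⊞ q ⊞ t(m, m, m), m ⊞ m ⊞ q ⊞ q ⊞ t(q, m, m) ⊞ t(q, m, q)) ⊞ t(m ⊞ m ⊞ q ⊞ q ⊞ q ⊞ q ⊞ t(o, m ⊞ q, m ⊞ m ⊞ q ⊞ q), t(t(m ⊞ q ⊞ q, m ⊞ m, t(m, m, q)), t(m ⊞ m ⊞ m ⊞ q, m ⊞ m ⊞ q ⊞ q, m), q), m), m, m)
  Order the arguments:  q ⊞ q ⊞ t(m ⊞ m ⊞ m ⊞ q ⊞ q ⊞ t(m ⊞ m ⊞ m ⊞ q ⊞ t(m, q, q), m ⊞ q ⊞ q ⊞ t(m, m, m), m ⊞ m ⊞ q ⊞ q ⊞ t(q, m, m) ⊞ t(q, m, q)) ⊞ t(m ⊞ m ⊞ q ⊞ q ⊞ q ⊞ q ⊞ t(o, m ⊞ q, m ⊞ m ⊞ q ⊞ q), t(t(m ⊞ q ⊞ q, m ⊞ m, t(m, m, q)), t(m ⊞ m ⊞ m ⊞ q, m ⊞ m ⊞ q ⊞ q, m), q), m), m, m)
Right:  t(t(q ⊞ (m ⊞ (t(o, m ⊞ q, m ⊞ q ⊞ (m ⊞ q)) ⊞ o)) ⊞ (m ⊞ (q ⊞ q)) ⊞ q, t(t(q ⊞ (m ⊞ q), m ⊞ ((o ⊞ o) ⊞ m), t(m, m, q)), t(q ⊞ m ⊞ m ⊞ m, (m ⊞ (q ⊞ o)) ⊞ (m ⊞ q), m), q), m) ⊞ m ⊞ ((q ⊞ m) ⊞ (q ⊞ (t((q ⊞ (t(m, q, q) ⊞ m)) ⊞ (m ⊞ m), (o ⊞ (m ⊞ o)) ⊞ q ⊞ t(m, m, m) ⊞ q, ((t(q, m, q) ⊞ m) ⊞ t(q, m, m)) ⊞ m ⊞ (q ⊞ q)) ⊞ m))), m, m) ⊞ q ⊞ q
  Simplify inside:  t(t(q ⊞ (m ⊞ (t(o, m ⊞ q, m ⊞ q ⊞ (m ⊞ q)) ⊞ o)) ⊞ (m ⊞ (q ⊞ q)) ⊞ q, t(t(q ⊞ (m ⊞ q), m ⊞ ((o ⊞ o) ⊞ m), t(m, m, q)), t(q ⊞ m ⊞ m ⊞ m, (m ⊞ (q ⊞ o)) ⊞ (m ⊞ q), m), q), m) ⊞ m ⊞ ((q ⊞ m) ⊞ (q ⊞ (t((q ⊞ (t(m, q, q) ⊞ m)) ⊞ (m ⊞ m), (o ⊞ (m ⊞ o)) ⊞ q ⊞ t(m, m, m) ⊞ q, ((t(q, m, q) ⊞ m) ⊞ t(q, m, m)) ⊞ m ⊞ (q ⊞ q)) ⊞ m))), m, m)  →  t(m ⊞ m ⊞ m ⊞ q ⊞ q ⊞ t(m ⊞ m ⊞ m ⊞ q ⊞ t(m, q, q), m ⊞ q ⊞ q ⊞ t(m, m, m), m ⊞ m ⊞ q ⊞ q ⊞ t(q, m, m) ⊞ t(q, m, q)) ⊞ t(m ⊞ m ⊞ q ⊞ q ⊞ q ⊞ q ⊞ t(o, m ⊞ q, m ⊞ m ⊞ q ⊞ q), t(t(m ⊞ q ⊞ q, m ⊞ m, t(m, m, q)), t(m ⊞ m ⊞ m ⊞ q, m ⊞ m ⊞ q ⊞ q, m), q), m), m, m)
  Sort arguments:  q ⊞ q ⊞ t(m ⊞ m ⊞ m ⊞ q ⊞ q ⊞ t(m ⊞ m ⊞ m ⊞ q ⊞ t(m, q, q), m ⊞ q ⊞ q ⊞ t(m, m, m), m ⊞ m ⊞ q ⊞ q ⊞ t(q, m, m) ⊞ t(q, m, q)) ⊞ t(m ⊞ m ⊞ q ⊞ q ⊞ q ⊞ q ⊞ t(o, m ⊞ q, m ⊞ m ⊞ q ⊞ q), t(t(m ⊞ q ⊞ q, m ⊞ m, t(m, m, q)), t(m ⊞ m ⊞ m ⊞ q, m ⊞ m ⊞ q ⊞ q, m), q), m), m, m)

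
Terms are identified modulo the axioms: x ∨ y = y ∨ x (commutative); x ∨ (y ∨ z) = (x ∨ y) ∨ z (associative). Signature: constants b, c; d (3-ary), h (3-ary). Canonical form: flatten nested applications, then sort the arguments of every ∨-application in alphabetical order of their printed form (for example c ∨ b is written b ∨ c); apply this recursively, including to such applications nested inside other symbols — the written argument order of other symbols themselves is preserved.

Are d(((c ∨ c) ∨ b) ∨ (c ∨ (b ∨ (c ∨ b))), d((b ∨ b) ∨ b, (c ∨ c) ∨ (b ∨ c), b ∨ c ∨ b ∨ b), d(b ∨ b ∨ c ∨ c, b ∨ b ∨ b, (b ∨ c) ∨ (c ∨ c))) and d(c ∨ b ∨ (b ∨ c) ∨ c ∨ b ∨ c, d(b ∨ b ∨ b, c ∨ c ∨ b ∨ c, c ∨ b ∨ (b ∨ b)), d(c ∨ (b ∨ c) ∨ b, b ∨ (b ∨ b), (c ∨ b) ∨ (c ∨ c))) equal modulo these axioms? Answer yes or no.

Answer: yes — both canonical forms are d(b ∨ b ∨ b ∨ c ∨ c ∨ c ∨ c, d(b ∨ b ∨ b, b ∨ c ∨ c ∨ c, b ∨ b ∨ b ∨ c), d(b ∨ b ∨ c ∨ c, b ∨ b ∨ b, b ∨ c ∨ c ∨ c))

Derivation:
Left:  d(((c ∨ c) ∨ b) ∨ (c ∨ (b ∨ (c ∨ b))), d((b ∨ b) ∨ b, (c ∨ c) ∨ (b ∨ c), b ∨ c ∨ b ∨ b), d(b ∨ b ∨ c ∨ c, b ∨ b ∨ b, (b ∨ c) ∨ (c ∨ c)))
  Descend into:  ((c ∨ c) ∨ b) ∨ (c ∨ (b ∨ (c ∨ b)))
  Merge nested applications:  c ∨ c ∨ b ∨ c ∨ b ∨ c ∨ b
  Sort:  b ∨ b ∨ b ∨ c ∨ c ∨ c ∨ c
  Reassemble:  d(b ∨ b ∨ b ∨ c ∨ c ∨ c ∨ c, d(b ∨ b ∨ b, b ∨ c ∨ c ∨ c, b ∨ b ∨ b ∨ c), d(b ∨ b ∨ c ∨ c, b ∨ b ∨ b, b ∨ c ∨ c ∨ c))
Right:  d(c ∨ b ∨ (b ∨ c) ∨ c ∨ b ∨ c, d(b ∨ b ∨ b, c ∨ c ∨ b ∨ c, c ∨ b ∨ (b ∨ b)), d(c ∨ (b ∨ c) ∨ b, b ∨ (b ∨ b), (c ∨ b) ∨ (c ∨ c)))
  Focus inside:  c ∨ b ∨ (b ∨ c) ∨ c ∨ b ∨ c
  Flatten:  c ∨ b ∨ b ∨ c ∨ c ∨ b ∨ c
  Sort:  b ∨ b ∨ b ∨ c ∨ c ∨ c ∨ c
  Reassemble:  d(b ∨ b ∨ b ∨ c ∨ c ∨ c ∨ c, d(b ∨ b ∨ b, b ∨ c ∨ c ∨ c, b ∨ b ∨ b ∨ c), d(b ∨ b ∨ c ∨ c, b ∨ b ∨ b, b ∨ c ∨ c ∨ c))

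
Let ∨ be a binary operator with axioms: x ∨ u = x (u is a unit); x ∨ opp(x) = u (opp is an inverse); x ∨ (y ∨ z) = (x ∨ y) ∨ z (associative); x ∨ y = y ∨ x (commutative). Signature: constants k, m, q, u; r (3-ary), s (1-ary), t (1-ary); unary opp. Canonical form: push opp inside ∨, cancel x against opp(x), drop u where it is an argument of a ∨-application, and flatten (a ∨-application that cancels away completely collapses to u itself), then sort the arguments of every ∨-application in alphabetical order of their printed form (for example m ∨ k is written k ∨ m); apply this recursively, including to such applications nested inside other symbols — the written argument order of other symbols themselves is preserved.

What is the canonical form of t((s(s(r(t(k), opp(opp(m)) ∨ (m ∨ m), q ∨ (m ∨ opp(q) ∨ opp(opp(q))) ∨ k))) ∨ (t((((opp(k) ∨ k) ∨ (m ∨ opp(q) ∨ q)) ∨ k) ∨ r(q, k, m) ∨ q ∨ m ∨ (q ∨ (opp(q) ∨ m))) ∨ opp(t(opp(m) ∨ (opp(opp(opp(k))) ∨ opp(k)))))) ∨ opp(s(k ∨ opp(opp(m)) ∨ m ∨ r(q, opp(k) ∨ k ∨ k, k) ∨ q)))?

Descend into:  (s(s(r(t(k), opp(opp(m)) ∨ (m ∨ m), q ∨ (m ∨ opp(q) ∨ opp(opp(q))) ∨ k))) ∨ (t((((opp(k) ∨ k) ∨ (m ∨ opp(q) ∨ q)) ∨ k) ∨ r(q, k, m) ∨ q ∨ m ∨ (q ∨ (opp(q) ∨ m))) ∨ opp(t(opp(m) ∨ (opp(opp(opp(k))) ∨ opp(k)))))) ∨ opp(s(k ∨ opp(opp(m)) ∨ m ∨ r(q, opp(k) ∨ k ∨ k, k) ∨ q))
Push opp inside:  distribute opp over ∨ and collapse double opp
Collect terms:  s(s(r(t(k), m ∨ m ∨ m, k ∨ m ∨ q))) ∨ t(k ∨ m ∨ m ∨ m ∨ q ∨ r(q, k, m)) ∨ opp(t(opp(k) ∨ opp(k) ∨ opp(m))) ∨ opp(s(k ∨ m ∨ m ∨ q ∨ r(q, k, k)))
Order the arguments:  opp(s(k ∨ m ∨ m ∨ q ∨ r(q, k, k))) ∨ opp(t(opp(k) ∨ opp(k) ∨ opp(m))) ∨ s(s(r(t(k), m ∨ m ∨ m, k ∨ m ∨ q))) ∨ t(k ∨ m ∨ m ∨ m ∨ q ∨ r(q, k, m))
Rebuild:  t(opp(s(k ∨ m ∨ m ∨ q ∨ r(q, k, k))) ∨ opp(t(opp(k) ∨ opp(k) ∨ opp(m))) ∨ s(s(r(t(k), m ∨ m ∨ m, k ∨ m ∨ q))) ∨ t(k ∨ m ∨ m ∨ m ∨ q ∨ r(q, k, m)))

Answer: t(opp(s(k ∨ m ∨ m ∨ q ∨ r(q, k, k))) ∨ opp(t(opp(k) ∨ opp(k) ∨ opp(m))) ∨ s(s(r(t(k), m ∨ m ∨ m, k ∨ m ∨ q))) ∨ t(k ∨ m ∨ m ∨ m ∨ q ∨ r(q, k, m)))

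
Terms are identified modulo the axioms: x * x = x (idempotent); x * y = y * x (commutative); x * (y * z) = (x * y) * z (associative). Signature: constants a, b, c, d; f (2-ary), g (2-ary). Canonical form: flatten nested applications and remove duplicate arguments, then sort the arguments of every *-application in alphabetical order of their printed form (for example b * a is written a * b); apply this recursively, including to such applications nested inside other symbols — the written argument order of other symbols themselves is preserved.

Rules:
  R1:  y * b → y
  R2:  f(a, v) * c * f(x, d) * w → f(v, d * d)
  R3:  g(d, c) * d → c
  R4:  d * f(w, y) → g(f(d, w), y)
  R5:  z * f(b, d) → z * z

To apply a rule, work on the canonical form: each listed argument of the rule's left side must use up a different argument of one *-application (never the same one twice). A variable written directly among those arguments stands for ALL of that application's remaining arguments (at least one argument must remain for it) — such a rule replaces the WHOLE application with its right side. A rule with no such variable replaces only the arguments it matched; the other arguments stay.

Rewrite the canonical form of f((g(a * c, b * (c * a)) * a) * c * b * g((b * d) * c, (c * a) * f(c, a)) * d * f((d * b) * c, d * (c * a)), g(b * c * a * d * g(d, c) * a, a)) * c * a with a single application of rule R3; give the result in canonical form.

Answer: a * c * f(a * b * c * d * f(b * c * d, a * c * d) * g(a * c, a * b * c) * g(b * c * d, a * c * f(c, a)), g(a * b * c, a))

Derivation:
Canonical form:  a * c * f(a * b * c * d * f(b * c * d, a * c * d) * g(a * c, a * b * c) * g(b * c * d, a * c * f(c, a)), g(a * b * c * d * g(d, c), a))
Match R3:  consume d, g(d, c)
Giving:  a * c * f(a * b * c * d * f(b * c * d, a * c * d) * g(a * c, a * b * c) * g(b * c * d, a * c * f(c, a)), g(a * b * c, a))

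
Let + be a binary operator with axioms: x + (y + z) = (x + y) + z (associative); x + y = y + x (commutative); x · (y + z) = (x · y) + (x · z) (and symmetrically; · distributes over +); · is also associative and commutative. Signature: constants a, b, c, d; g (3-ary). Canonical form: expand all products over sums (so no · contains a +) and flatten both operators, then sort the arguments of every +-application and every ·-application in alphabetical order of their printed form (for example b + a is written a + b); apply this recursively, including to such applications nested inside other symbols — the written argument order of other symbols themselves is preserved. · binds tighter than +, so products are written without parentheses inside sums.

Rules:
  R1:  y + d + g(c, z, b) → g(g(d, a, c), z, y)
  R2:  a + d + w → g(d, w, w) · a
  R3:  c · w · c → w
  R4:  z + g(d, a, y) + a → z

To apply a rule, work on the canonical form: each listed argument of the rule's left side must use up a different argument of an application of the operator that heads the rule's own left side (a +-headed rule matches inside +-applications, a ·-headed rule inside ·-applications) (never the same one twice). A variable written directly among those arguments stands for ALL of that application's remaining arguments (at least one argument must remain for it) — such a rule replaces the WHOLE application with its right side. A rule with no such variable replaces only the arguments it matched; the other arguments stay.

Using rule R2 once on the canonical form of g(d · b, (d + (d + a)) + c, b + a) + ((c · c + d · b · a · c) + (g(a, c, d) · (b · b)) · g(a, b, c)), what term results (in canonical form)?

Answer: a · b · c · d + b · b · g(a, b, c) · g(a, c, d) + c · c + g(b · d, a · g(d, c + d, c + d), a + b)

Derivation:
Canonical form:  a · b · c · d + b · b · g(a, b, c) · g(a, c, d) + c · c + g(b · d, a + c + d + d, a + b)
Apply R2:  consuming a, d;  w := c + d
The variable takes the whole remainder — replace the entire application.
Result:  a · b · c · d + b · b · g(a, b, c) · g(a, c, d) + c · c + g(b · d, a · g(d, c + d, c + d), a + b)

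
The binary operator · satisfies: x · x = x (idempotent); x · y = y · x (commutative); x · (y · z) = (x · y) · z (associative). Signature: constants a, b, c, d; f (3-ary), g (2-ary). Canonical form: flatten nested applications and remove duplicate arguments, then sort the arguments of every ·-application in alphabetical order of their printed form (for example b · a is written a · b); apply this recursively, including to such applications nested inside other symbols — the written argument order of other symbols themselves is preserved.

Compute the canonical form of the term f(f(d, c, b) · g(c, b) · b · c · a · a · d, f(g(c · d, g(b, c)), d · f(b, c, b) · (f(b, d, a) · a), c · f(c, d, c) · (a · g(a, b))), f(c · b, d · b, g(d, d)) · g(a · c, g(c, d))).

Work inside:  f(c · b, d · b, g(d, d)) · g(a · c, g(c, d))
Simplify inside:  f(c · b, d · b, g(d, d))  →  f(b · c, b · d, g(d, d))
Sort:  f(b · c, b · d, g(d, d)) · g(a · c, g(c, d))
Rebuild:  f(a · b · c · d · f(d, c, b) · g(c, b), f(g(c · d, g(b, c)), a · d · f(b, c, b) · f(b, d, a), a · c · f(c, d, c) · g(a, b)), f(b · c, b · d, g(d, d)) · g(a · c, g(c, d)))

Answer: f(a · b · c · d · f(d, c, b) · g(c, b), f(g(c · d, g(b, c)), a · d · f(b, c, b) · f(b, d, a), a · c · f(c, d, c) · g(a, b)), f(b · c, b · d, g(d, d)) · g(a · c, g(c, d)))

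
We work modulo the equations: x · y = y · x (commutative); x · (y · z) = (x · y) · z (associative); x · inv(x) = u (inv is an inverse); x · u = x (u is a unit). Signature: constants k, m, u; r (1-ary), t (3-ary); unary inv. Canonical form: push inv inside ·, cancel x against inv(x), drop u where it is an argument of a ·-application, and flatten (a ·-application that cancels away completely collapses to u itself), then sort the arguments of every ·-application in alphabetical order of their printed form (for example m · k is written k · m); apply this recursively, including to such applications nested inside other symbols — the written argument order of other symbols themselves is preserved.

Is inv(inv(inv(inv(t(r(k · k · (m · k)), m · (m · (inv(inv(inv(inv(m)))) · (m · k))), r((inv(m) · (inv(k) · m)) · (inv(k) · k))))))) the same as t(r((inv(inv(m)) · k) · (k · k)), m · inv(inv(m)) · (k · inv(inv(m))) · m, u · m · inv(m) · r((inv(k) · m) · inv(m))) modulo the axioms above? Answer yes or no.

Answer: yes — both canonical forms are t(r(k · k · k · m), k · m · m · m · m, r(inv(k)))

Derivation:
Left:  inv(inv(inv(inv(t(r(k · k · (m · k)), m · (m · (inv(inv(inv(inv(m)))) · (m · k))), r((inv(m) · (inv(k) · m)) · (inv(k) · k)))))))
  Push inv inside:  distribute inv over · and collapse double inv
  Collect terms:  t(r(k · k · k · m), k · m · m · m · m, r(inv(k)))
Right:  t(r((inv(inv(m)) · k) · (k · k)), m · inv(inv(m)) · (k · inv(inv(m))) · m, u · m · inv(m) · r((inv(k) · m) · inv(m)))
  Descend into:  u · m · inv(m) · r((inv(k) · m) · inv(m))
  Cancel inverse pairs:  m cancels
  Combine occurrences:  r(inv(k))
  Rebuild:  t(r(k · k · k · m), k · m · m · m · m, r(inv(k)))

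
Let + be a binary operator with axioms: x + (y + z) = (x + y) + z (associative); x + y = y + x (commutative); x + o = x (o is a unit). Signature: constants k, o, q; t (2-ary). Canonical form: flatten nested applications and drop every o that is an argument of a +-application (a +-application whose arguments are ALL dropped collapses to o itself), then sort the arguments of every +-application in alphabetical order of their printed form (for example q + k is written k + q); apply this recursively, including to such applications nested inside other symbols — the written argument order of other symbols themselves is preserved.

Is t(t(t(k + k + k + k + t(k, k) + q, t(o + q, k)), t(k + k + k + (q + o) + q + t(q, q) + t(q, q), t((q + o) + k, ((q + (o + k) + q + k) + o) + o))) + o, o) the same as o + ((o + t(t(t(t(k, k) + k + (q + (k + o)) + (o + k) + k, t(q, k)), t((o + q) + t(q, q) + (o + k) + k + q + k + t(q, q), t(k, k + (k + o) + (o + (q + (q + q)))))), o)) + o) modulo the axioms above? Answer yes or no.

Left:  t(t(t(k + k + k + k + t(k, k) + q, t(o + q, k)), t(k + k + k + (q + o) + q + t(q, q) + t(q, q), t((q + o) + k, ((q + (o + k) + q + k) + o) + o))) + o, o)
  Focus inside:  t(t(k + k + k + k + t(k, k) + q, t(o + q, k)), t(k + k + k + (q + o) + q + t(q, q) + t(q, q), t((q + o) + k, ((q + (o + k) + q + k) + o) + o))) + o
  Inside:  t(t(k + k + k + k + t(k, k) + q, t(o + q, k)), t(k + k + k + (q + o) + q + t(q, q) + t(q, q), t((q + o) + k, ((q + (o + k) + q + k) + o) + o)))  →  t(t(k + k + k + k + q + t(k, k), t(q, k)), t(k + k + k + q + q + t(q, q) + t(q, q), t(k + q, k + k + q + q)))
  Unit:  drop o
  Sort:  t(t(k + k + k + k + q + t(k, k), t(q, k)), t(k + k + k + q + q + t(q, q) + t(q, q), t(k + q, k + k + q + q)))
  Put back:  t(t(t(k + k + k + k + q + t(k, k), t(q, k)), t(k + k + k + q + q + t(q, q) + t(q, q), t(k + q, k + k + q + q))), o)
Right:  o + ((o + t(t(t(t(k, k) + k + (q + (k + o)) + (o + k) + k, t(q, k)), t((o + q) + t(q, q) + (o + k) + k + q + k + t(q, q), t(k, k + (k + o) + (o + (q + (q + q)))))), o)) + o)
  Merge nested applications:  o + o + t(t(t(t(k, k) + k + (q + (k + o)) + (o + k) + k, t(q, k)), t((o + q) + t(q, q) + (o + k) + k + q + k + t(q, q), t(k, k + (k + o) + (o + (q + (q + q)))))), o) + o
  Canonicalize subterm:  t(t(t(t(k, k) + k + (q + (k + o)) + (o + k) + k, t(q, k)), t((o + q) + t(q, q) + (o + k) + k + q + k + t(q, q), t(k, k + (k + o) + (o + (q + (q + q)))))), o)  →  t(t(t(k + k + k + k + q + t(k, k), t(q, k)), t(k + k + k + q + q + t(q, q) + t(q, q), t(k, k + k + q + q + q))), o)
  Units out:  drop o (×3)
  Sort arguments:  t(t(t(k + k + k + k + q + t(k, k), t(q, k)), t(k + k + k + q + q + t(q, q) + t(q, q), t(k, k + k + q + q + q))), o)

Answer: no — t(t(t(k + k + k + k + q + t(k, k), t(q, k)), t(k + k + k + q + q + t(q, q) + t(q, q), t(k + q, k + k + q + q))), o) vs t(t(t(k + k + k + k + q + t(k, k), t(q, k)), t(k + k + k + q + q + t(q, q) + t(q, q), t(k, k + k + q + q + q))), o)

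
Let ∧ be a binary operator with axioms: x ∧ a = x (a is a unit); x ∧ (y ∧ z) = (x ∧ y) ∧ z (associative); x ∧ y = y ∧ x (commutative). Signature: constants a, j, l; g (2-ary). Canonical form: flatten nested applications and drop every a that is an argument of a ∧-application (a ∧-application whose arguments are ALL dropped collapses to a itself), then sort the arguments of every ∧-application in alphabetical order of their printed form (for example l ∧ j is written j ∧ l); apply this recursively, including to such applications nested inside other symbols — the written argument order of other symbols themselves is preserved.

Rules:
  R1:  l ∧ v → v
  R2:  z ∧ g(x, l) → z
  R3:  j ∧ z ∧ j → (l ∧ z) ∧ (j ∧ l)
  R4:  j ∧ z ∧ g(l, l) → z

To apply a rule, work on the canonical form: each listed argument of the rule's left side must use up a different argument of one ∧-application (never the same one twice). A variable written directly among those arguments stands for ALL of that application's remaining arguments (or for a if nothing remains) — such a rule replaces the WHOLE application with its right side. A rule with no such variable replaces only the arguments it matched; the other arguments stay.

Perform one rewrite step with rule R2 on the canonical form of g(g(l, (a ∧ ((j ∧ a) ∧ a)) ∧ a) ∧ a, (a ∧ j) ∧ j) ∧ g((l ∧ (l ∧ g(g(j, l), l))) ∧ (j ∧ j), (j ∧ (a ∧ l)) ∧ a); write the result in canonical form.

Canonical form:  g(g(g(j, l), l) ∧ j ∧ j ∧ l ∧ l, j ∧ l) ∧ g(g(l, j), j ∧ j)
Apply R2:  consuming g(g(j, l), l);  x := g(j, l), z := j ∧ j ∧ l ∧ l
The variable takes the whole remainder — replace the entire application.
Giving:  g(g(l, j), j ∧ j) ∧ g(j ∧ j ∧ l ∧ l, j ∧ l)

Answer: g(g(l, j), j ∧ j) ∧ g(j ∧ j ∧ l ∧ l, j ∧ l)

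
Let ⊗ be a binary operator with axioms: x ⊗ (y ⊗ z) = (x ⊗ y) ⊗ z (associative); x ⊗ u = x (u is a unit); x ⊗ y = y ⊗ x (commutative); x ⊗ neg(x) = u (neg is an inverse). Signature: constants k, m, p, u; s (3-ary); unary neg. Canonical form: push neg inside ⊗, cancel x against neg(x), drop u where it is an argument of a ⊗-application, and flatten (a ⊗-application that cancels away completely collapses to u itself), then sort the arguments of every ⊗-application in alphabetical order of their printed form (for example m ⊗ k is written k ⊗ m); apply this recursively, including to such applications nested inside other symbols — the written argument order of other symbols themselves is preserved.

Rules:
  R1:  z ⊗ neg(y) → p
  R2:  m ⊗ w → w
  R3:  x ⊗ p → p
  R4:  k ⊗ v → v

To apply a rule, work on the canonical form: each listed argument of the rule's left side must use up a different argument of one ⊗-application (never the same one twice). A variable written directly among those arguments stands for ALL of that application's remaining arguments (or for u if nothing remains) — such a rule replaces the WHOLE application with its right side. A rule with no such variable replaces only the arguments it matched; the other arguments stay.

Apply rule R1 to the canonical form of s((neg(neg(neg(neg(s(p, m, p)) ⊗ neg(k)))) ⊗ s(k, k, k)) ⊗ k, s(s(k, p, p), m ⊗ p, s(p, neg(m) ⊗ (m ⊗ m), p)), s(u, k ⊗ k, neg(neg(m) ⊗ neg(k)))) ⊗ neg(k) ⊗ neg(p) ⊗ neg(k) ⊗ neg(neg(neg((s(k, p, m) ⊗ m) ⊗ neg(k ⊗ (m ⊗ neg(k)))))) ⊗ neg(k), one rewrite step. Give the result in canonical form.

Answer: p

Derivation:
Canonical form:  neg(k) ⊗ neg(k) ⊗ neg(k) ⊗ neg(p) ⊗ neg(s(k, p, m)) ⊗ s(k ⊗ k ⊗ s(k, k, k) ⊗ s(p, m, p), s(s(k, p, p), m ⊗ p, s(p, m, p)), s(u, k ⊗ k, k ⊗ m))
Apply R1:  consuming neg(k);  y := k, z := neg(k) ⊗ neg(k) ⊗ neg(p) ⊗ neg(s(k, p, m)) ⊗ s(k ⊗ k ⊗ s(k, k, k) ⊗ s(p, m, p), s(s(k, p, p), m ⊗ p, s(p, m, p)), s(u, k ⊗ k, k ⊗ m))
Every leftover argument binds to the variable; the entire application is replaced.
New term:  p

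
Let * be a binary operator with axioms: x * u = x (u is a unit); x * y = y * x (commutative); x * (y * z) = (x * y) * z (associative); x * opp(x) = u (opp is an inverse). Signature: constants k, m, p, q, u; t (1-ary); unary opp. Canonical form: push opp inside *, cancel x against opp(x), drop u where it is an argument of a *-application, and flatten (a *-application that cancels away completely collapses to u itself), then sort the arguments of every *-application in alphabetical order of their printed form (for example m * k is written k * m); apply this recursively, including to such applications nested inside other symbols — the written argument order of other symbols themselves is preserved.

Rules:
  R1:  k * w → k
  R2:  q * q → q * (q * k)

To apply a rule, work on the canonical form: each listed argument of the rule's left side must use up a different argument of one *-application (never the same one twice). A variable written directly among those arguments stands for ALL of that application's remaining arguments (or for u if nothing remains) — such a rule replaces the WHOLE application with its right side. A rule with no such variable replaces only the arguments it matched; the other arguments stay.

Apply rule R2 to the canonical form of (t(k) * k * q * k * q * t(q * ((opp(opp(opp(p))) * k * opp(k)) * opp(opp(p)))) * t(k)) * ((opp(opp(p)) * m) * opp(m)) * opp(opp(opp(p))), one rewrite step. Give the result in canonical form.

Canonical form:  k * k * q * q * t(k) * t(k) * t(q)
Apply R2:  consuming q, q
Giving:  k * k * k * q * q * t(k) * t(k) * t(q)

Answer: k * k * k * q * q * t(k) * t(k) * t(q)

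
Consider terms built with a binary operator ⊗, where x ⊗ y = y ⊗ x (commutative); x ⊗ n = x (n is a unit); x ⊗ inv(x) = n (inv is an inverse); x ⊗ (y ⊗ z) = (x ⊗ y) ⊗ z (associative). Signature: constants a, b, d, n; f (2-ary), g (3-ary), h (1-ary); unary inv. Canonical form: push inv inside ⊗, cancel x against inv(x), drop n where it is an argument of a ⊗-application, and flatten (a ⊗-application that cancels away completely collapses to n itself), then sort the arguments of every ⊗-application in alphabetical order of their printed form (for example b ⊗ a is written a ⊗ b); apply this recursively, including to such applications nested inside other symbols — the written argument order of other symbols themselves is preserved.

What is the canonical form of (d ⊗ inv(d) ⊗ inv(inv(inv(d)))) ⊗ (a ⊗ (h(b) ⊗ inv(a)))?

Push inv inside:  distribute inv over ⊗ and collapse double inv
Cancel:  a cancels
Collect:  inv(d) ⊗ h(b)
Sort arguments:  h(b) ⊗ inv(d)

Answer: h(b) ⊗ inv(d)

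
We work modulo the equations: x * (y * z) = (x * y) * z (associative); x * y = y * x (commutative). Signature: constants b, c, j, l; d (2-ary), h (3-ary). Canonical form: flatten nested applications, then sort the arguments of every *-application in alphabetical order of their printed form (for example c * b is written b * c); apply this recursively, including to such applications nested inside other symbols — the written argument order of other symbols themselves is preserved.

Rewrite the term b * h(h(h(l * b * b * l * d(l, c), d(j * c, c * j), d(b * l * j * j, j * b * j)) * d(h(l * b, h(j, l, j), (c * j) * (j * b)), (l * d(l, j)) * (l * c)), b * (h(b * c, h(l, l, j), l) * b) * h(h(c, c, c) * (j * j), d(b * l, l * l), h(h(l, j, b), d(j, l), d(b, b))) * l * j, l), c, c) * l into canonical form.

Inside:  h(h(h(l * b * b * l * d(l, c), d(j * c, c * j), d(b * l * j * j, j * b * j)) * d(h(l * b, h(j, l, j), (c * j) * (j * b)), (l * d(l, j)) * (l * c)), b * (h(b * c, h(l, l, j), l) * b) * h(h(c, c, c) * (j * j), d(b * l, l * l), h(h(l, j, b), d(j, l), d(b, b))) * l * j, l), c, c)  →  h(h(d(h(b * l, h(j, l, j), b * c * j * j), c * d(l, j) * l * l) * h(b * b * d(l, c) * l * l, d(c * j, c * j), d(b * j * j * l, b * j * j)), b * b * h(b * c, h(l, l, j), l) * h(h(c, c, c) * j * j, d(b * l, l * l), h(h(l, j, b), d(j, l), d(b, b))) * j * l, l), c, c)
Sort:  b * h(h(d(h(b * l, h(j, l, j), b * c * j * j), c * d(l, j) * l * l) * h(b * b * d(l, c) * l * l, d(c * j, c * j), d(b * j * j * l, b * j * j)), b * b * h(b * c, h(l, l, j), l) * h(h(c, c, c) * j * j, d(b * l, l * l), h(h(l, j, b), d(j, l), d(b, b))) * j * l, l), c, c) * l

Answer: b * h(h(d(h(b * l, h(j, l, j), b * c * j * j), c * d(l, j) * l * l) * h(b * b * d(l, c) * l * l, d(c * j, c * j), d(b * j * j * l, b * j * j)), b * b * h(b * c, h(l, l, j), l) * h(h(c, c, c) * j * j, d(b * l, l * l), h(h(l, j, b), d(j, l), d(b, b))) * j * l, l), c, c) * l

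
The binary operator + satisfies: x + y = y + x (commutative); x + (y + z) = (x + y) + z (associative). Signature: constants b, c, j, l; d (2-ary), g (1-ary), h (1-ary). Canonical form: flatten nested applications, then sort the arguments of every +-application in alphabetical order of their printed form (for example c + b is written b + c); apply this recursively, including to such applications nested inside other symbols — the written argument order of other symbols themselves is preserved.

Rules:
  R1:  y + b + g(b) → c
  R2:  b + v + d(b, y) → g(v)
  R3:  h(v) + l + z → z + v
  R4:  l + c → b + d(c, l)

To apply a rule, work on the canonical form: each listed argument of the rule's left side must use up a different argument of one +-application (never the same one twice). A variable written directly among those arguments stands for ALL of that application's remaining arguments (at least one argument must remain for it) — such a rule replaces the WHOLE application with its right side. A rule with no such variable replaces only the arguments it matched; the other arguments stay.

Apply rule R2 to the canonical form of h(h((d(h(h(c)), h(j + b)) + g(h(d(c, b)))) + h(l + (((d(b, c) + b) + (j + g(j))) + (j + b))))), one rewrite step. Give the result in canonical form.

Answer: h(h(d(h(h(c)), h(b + j)) + g(h(d(c, b))) + h(g(b + g(j) + j + j + l))))

Derivation:
Canonical form:  h(h(d(h(h(c)), h(b + j)) + g(h(d(c, b))) + h(b + b + d(b, c) + g(j) + j + j + l)))
Match R2:  consume b, d(b, c);  v := b + g(j) + j + j + l, y := c
The variable takes the whole remainder — replace the entire application.
New term:  h(h(d(h(h(c)), h(b + j)) + g(h(d(c, b))) + h(g(b + g(j) + j + j + l))))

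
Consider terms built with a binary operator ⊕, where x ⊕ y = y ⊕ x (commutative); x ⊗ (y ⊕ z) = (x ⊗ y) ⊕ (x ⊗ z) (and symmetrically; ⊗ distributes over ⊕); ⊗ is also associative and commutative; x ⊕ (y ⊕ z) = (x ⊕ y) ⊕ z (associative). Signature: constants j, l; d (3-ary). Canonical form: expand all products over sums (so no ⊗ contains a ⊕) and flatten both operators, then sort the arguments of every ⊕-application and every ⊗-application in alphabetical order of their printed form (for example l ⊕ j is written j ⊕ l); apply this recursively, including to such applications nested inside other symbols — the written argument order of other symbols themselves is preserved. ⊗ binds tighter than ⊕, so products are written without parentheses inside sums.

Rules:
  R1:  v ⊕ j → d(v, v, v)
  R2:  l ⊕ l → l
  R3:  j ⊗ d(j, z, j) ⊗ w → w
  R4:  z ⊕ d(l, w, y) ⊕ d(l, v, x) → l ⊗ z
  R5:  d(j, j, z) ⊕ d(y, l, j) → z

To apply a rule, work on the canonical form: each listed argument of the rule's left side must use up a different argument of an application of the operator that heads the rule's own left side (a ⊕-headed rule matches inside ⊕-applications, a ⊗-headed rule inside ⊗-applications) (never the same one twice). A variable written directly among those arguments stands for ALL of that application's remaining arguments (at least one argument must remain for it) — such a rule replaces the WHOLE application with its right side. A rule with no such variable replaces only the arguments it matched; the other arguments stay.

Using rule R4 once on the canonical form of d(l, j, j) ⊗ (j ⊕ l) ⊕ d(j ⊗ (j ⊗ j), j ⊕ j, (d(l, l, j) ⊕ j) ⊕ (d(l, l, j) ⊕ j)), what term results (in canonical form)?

Answer: d(j ⊗ j ⊗ j, j ⊕ j, j ⊗ l ⊕ j ⊗ l) ⊕ d(l, j, j) ⊗ j ⊕ d(l, j, j) ⊗ l

Derivation:
Canonical form:  d(j ⊗ j ⊗ j, j ⊕ j, d(l, l, j) ⊕ d(l, l, j) ⊕ j ⊕ j) ⊕ d(l, j, j) ⊗ j ⊕ d(l, j, j) ⊗ l
R4 matches:  uses d(l, l, j), d(l, l, j);  v := l, w := l, x := j, y := j, z := j ⊕ j
Every leftover argument binds to the variable; the entire application is replaced.
Giving:  d(j ⊗ j ⊗ j, j ⊕ j, j ⊗ l ⊕ j ⊗ l) ⊕ d(l, j, j) ⊗ j ⊕ d(l, j, j) ⊗ l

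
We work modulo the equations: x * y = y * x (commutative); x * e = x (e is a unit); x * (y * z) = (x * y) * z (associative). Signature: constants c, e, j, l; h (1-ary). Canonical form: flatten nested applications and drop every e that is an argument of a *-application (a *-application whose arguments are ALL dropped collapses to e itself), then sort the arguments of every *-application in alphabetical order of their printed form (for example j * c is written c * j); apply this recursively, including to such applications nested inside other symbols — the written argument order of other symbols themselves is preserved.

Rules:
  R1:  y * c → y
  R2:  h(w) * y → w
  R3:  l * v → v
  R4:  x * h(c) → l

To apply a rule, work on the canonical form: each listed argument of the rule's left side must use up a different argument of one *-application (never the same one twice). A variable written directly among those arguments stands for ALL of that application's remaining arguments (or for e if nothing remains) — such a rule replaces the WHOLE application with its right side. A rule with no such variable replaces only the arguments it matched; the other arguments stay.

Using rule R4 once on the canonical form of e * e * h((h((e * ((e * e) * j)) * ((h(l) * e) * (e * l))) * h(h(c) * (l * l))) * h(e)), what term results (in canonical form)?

Canonical form:  h(h(e) * h(h(c) * l * l) * h(h(l) * j * l))
R4 matches:  uses h(c);  x := l * l
Every leftover argument binds to the variable; the entire application is replaced.
New term:  h(h(e) * h(h(l) * j * l) * h(l))

Answer: h(h(e) * h(h(l) * j * l) * h(l))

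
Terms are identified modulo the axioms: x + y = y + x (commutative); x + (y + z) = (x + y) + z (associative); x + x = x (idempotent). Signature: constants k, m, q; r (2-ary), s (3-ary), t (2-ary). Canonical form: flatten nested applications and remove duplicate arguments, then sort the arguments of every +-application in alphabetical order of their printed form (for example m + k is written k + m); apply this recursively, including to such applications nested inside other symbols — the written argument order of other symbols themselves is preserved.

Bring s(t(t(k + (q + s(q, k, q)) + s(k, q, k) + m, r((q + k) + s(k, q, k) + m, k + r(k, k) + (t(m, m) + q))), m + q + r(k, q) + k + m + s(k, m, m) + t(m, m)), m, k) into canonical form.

Work inside:  m + q + r(k, q) + k + m + s(k, m, m) + t(m, m)
Drop duplicates:  drop duplicate m
Sort:  k + m + q + r(k, q) + s(k, m, m) + t(m, m)
Rebuild:  s(t(t(k + m + q + s(k, q, k) + s(q, k, q), r(k + m + q + s(k, q, k), k + q + r(k, k) + t(m, m))), k + m + q + r(k, q) + s(k, m, m) + t(m, m)), m, k)

Answer: s(t(t(k + m + q + s(k, q, k) + s(q, k, q), r(k + m + q + s(k, q, k), k + q + r(k, k) + t(m, m))), k + m + q + r(k, q) + s(k, m, m) + t(m, m)), m, k)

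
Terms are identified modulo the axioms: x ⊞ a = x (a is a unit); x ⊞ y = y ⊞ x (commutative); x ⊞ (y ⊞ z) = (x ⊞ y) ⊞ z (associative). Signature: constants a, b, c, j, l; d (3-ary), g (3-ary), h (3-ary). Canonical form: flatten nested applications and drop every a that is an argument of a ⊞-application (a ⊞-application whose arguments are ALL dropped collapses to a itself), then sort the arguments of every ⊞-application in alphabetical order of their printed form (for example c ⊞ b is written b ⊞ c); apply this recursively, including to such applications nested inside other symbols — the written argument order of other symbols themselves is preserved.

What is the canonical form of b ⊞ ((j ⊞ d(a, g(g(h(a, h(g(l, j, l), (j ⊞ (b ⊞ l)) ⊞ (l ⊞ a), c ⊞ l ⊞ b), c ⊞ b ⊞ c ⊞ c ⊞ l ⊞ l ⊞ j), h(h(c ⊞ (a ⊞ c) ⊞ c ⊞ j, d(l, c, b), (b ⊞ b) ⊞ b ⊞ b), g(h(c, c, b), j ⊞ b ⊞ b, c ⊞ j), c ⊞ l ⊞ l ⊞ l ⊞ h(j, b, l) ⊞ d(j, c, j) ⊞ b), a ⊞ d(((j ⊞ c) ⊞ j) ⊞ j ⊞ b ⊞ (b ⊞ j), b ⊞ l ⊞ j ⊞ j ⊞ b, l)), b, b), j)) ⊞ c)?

Answer: b ⊞ c ⊞ d(a, g(g(h(a, h(g(l, j, l), b ⊞ j ⊞ l ⊞ l, b ⊞ c ⊞ l), b ⊞ c ⊞ c ⊞ c ⊞ j ⊞ l ⊞ l), h(h(c ⊞ c ⊞ c ⊞ j, d(l, c, b), b ⊞ b ⊞ b ⊞ b), g(h(c, c, b), b ⊞ b ⊞ j, c ⊞ j), b ⊞ c ⊞ d(j, c, j) ⊞ h(j, b, l) ⊞ l ⊞ l ⊞ l), d(b ⊞ b ⊞ c ⊞ j ⊞ j ⊞ j ⊞ j, b ⊞ b ⊞ j ⊞ j ⊞ l, l)), b, b), j) ⊞ j

Derivation:
Flatten:  b ⊞ j ⊞ d(a, g(g(h(a, h(g(l, j, l), (j ⊞ (b ⊞ l)) ⊞ (l ⊞ a), c ⊞ l ⊞ b), c ⊞ b ⊞ c ⊞ c ⊞ l ⊞ l ⊞ j), h(h(c ⊞ (a ⊞ c) ⊞ c ⊞ j, d(l, c, b), (b ⊞ b) ⊞ b ⊞ b), g(h(c, c, b), j ⊞ b ⊞ b, c ⊞ j), c ⊞ l ⊞ l ⊞ l ⊞ h(j, b, l) ⊞ d(j, c, j) ⊞ b), a ⊞ d(((j ⊞ c) ⊞ j) ⊞ j ⊞ b ⊞ (b ⊞ j), b ⊞ l ⊞ j ⊞ j ⊞ b, l)), b, b), j) ⊞ c
Inside:  d(a, g(g(h(a, h(g(l, j, l), (j ⊞ (b ⊞ l)) ⊞ (l ⊞ a), c ⊞ l ⊞ b), c ⊞ b ⊞ c ⊞ c ⊞ l ⊞ l ⊞ j), h(h(c ⊞ (a ⊞ c) ⊞ c ⊞ j, d(l, c, b), (b ⊞ b) ⊞ b ⊞ b), g(h(c, c, b), j ⊞ b ⊞ b, c ⊞ j), c ⊞ l ⊞ l ⊞ l ⊞ h(j, b, l) ⊞ d(j, c, j) ⊞ b), a ⊞ d(((j ⊞ c) ⊞ j) ⊞ j ⊞ b ⊞ (b ⊞ j), b ⊞ l ⊞ j ⊞ j ⊞ b, l)), b, b), j)  →  d(a, g(g(h(a, h(g(l, j, l), b ⊞ j ⊞ l ⊞ l, b ⊞ c ⊞ l), b ⊞ c ⊞ c ⊞ c ⊞ j ⊞ l ⊞ l), h(h(c ⊞ c ⊞ c ⊞ j, d(l, c, b), b ⊞ b ⊞ b ⊞ b), g(h(c, c, b), b ⊞ b ⊞ j, c ⊞ j), b ⊞ c ⊞ d(j, c, j) ⊞ h(j, b, l) ⊞ l ⊞ l ⊞ l), d(b ⊞ b ⊞ c ⊞ j ⊞ j ⊞ j ⊞ j, b ⊞ b ⊞ j ⊞ j ⊞ l, l)), b, b), j)
Sort:  b ⊞ c ⊞ d(a, g(g(h(a, h(g(l, j, l), b ⊞ j ⊞ l ⊞ l, b ⊞ c ⊞ l), b ⊞ c ⊞ c ⊞ c ⊞ j ⊞ l ⊞ l), h(h(c ⊞ c ⊞ c ⊞ j, d(l, c, b), b ⊞ b ⊞ b ⊞ b), g(h(c, c, b), b ⊞ b ⊞ j, c ⊞ j), b ⊞ c ⊞ d(j, c, j) ⊞ h(j, b, l) ⊞ l ⊞ l ⊞ l), d(b ⊞ b ⊞ c ⊞ j ⊞ j ⊞ j ⊞ j, b ⊞ b ⊞ j ⊞ j ⊞ l, l)), b, b), j) ⊞ j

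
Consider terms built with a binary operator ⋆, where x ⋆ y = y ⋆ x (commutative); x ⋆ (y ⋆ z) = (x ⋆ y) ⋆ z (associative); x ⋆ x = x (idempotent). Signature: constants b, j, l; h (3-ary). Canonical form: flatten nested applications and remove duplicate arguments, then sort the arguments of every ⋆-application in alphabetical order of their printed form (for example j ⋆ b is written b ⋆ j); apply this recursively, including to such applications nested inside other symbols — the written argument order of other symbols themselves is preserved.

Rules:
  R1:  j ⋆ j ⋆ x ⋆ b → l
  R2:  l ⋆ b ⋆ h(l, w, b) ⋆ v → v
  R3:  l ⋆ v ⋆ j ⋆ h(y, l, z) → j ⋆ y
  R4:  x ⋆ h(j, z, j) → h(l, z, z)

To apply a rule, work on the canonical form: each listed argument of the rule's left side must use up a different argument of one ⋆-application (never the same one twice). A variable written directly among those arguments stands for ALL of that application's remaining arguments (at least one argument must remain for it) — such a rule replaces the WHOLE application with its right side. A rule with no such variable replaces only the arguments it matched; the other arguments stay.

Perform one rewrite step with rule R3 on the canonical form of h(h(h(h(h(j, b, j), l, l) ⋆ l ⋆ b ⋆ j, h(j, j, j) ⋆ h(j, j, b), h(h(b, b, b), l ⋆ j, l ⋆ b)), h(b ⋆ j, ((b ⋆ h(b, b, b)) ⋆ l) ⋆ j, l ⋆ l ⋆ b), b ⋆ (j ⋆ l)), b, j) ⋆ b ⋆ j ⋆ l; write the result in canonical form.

Canonical form:  b ⋆ h(h(h(b ⋆ h(h(j, b, j), l, l) ⋆ j ⋆ l, h(j, j, b) ⋆ h(j, j, j), h(h(b, b, b), j ⋆ l, b ⋆ l)), h(b ⋆ j, b ⋆ h(b, b, b) ⋆ j ⋆ l, b ⋆ l), b ⋆ j ⋆ l), b, j) ⋆ j ⋆ l
R3 matches:  uses h(h(j, b, j), l, l), j, l;  v := b, y := h(j, b, j), z := l
The extension variable absorbs all remaining arguments, so the whole application is rewritten.
Result:  b ⋆ h(h(h(h(j, b, j) ⋆ j, h(j, j, b) ⋆ h(j, j, j), h(h(b, b, b), j ⋆ l, b ⋆ l)), h(b ⋆ j, b ⋆ h(b, b, b) ⋆ j ⋆ l, b ⋆ l), b ⋆ j ⋆ l), b, j) ⋆ j ⋆ l

Answer: b ⋆ h(h(h(h(j, b, j) ⋆ j, h(j, j, b) ⋆ h(j, j, j), h(h(b, b, b), j ⋆ l, b ⋆ l)), h(b ⋆ j, b ⋆ h(b, b, b) ⋆ j ⋆ l, b ⋆ l), b ⋆ j ⋆ l), b, j) ⋆ j ⋆ l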